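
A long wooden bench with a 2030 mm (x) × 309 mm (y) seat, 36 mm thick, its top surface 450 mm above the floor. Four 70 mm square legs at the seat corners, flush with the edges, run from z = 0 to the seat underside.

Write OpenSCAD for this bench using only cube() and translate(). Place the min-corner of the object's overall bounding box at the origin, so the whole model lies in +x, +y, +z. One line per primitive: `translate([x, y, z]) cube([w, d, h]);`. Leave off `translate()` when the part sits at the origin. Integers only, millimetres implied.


translate([0, 0, 414]) cube([2030, 309, 36]);
cube([70, 70, 414]);
translate([0, 239, 0]) cube([70, 70, 414]);
translate([1960, 0, 0]) cube([70, 70, 414]);
translate([1960, 239, 0]) cube([70, 70, 414]);


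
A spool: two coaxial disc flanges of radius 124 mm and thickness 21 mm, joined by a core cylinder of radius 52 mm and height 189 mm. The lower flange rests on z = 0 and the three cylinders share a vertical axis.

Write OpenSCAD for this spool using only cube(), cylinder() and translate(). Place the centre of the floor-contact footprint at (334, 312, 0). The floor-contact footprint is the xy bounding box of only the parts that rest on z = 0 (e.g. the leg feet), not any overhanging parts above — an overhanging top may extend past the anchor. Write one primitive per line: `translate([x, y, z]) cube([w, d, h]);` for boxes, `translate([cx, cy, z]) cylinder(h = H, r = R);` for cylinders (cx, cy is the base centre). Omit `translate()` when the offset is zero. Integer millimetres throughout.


translate([334, 312, 0]) cylinder(h = 21, r = 124);
translate([334, 312, 21]) cylinder(h = 189, r = 52);
translate([334, 312, 210]) cylinder(h = 21, r = 124);


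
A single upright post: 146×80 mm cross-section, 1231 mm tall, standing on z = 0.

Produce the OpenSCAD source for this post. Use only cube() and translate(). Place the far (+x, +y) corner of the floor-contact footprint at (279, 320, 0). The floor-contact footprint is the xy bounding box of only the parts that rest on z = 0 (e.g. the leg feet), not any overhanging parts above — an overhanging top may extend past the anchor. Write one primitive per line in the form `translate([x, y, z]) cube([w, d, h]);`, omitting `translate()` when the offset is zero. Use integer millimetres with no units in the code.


translate([133, 240, 0]) cube([146, 80, 1231]);


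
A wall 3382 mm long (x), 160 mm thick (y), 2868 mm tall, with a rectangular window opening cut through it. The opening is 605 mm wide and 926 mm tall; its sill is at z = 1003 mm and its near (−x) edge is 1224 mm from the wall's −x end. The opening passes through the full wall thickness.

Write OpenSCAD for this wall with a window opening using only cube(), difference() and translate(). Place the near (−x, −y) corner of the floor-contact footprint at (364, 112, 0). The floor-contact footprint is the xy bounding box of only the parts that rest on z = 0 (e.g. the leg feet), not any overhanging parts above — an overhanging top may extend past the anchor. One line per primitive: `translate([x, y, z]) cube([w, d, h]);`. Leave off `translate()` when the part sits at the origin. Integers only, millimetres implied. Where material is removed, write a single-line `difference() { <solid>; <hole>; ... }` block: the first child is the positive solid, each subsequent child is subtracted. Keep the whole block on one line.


difference() { translate([364, 112, 0]) cube([3382, 160, 2868]); translate([1588, 112, 1003]) cube([605, 160, 926]); }


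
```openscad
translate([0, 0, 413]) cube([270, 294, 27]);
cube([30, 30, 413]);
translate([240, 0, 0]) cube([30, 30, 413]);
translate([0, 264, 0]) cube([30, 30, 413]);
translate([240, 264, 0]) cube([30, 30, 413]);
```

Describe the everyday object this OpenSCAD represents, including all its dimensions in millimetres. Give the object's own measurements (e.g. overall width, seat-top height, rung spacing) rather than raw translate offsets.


A four-legged stool. The seat is a 270×294×27 mm slab whose top surface is at z = 440 mm; four square legs, each 30×30 mm in cross-section, run from the floor (z = 0) to the underside of the seat, each flush with a corner of the seat.


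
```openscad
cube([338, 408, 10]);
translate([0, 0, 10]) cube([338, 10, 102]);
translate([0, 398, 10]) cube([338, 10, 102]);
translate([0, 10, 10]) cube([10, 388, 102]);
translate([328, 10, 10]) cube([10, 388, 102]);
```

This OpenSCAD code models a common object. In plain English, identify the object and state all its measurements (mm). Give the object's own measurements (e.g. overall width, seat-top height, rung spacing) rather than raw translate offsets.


An open-topped rectangular box: outside dimensions 338×408×112 mm, with a uniform wall and base thickness of 10 mm. The base is a full 338×408 slab on the floor; four walls sit on top of the base. The front and back walls (the −y and +y sides) span the full width; the two side walls fit between them.


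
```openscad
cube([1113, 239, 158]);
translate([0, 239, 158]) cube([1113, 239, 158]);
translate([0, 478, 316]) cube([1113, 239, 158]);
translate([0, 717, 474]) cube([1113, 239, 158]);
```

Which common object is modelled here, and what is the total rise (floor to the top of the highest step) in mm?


A staircase. The total rise is 632 mm.

4 identical blocks, each offset up and back from the previous — a staircase. Each step is 158 mm tall and there are 4 of them, so the total rise is 4 × 158 = 632 mm.


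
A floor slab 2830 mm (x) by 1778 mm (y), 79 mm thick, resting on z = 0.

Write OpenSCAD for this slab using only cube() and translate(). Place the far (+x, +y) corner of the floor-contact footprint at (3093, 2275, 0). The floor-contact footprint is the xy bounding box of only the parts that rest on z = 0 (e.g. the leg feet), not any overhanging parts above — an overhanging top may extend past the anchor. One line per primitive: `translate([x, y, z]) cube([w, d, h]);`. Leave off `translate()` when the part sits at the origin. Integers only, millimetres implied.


translate([263, 497, 0]) cube([2830, 1778, 79]);


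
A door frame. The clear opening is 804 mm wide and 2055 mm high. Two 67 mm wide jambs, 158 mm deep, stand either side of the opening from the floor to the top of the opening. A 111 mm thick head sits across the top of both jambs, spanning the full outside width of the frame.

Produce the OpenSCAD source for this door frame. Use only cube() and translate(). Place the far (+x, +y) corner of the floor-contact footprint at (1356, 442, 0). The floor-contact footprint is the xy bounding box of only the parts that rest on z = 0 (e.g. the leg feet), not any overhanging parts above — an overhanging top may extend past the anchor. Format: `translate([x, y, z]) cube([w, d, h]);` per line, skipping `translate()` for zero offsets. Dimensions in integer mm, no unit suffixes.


translate([418, 284, 0]) cube([67, 158, 2055]);
translate([1289, 284, 0]) cube([67, 158, 2055]);
translate([418, 284, 2055]) cube([938, 158, 111]);


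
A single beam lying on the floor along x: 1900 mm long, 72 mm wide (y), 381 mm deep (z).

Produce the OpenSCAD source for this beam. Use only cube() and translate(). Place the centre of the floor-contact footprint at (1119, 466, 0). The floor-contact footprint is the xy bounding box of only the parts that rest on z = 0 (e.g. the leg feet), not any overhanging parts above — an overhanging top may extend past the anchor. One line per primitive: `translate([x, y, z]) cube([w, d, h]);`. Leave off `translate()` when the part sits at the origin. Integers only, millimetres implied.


translate([169, 430, 0]) cube([1900, 72, 381]);


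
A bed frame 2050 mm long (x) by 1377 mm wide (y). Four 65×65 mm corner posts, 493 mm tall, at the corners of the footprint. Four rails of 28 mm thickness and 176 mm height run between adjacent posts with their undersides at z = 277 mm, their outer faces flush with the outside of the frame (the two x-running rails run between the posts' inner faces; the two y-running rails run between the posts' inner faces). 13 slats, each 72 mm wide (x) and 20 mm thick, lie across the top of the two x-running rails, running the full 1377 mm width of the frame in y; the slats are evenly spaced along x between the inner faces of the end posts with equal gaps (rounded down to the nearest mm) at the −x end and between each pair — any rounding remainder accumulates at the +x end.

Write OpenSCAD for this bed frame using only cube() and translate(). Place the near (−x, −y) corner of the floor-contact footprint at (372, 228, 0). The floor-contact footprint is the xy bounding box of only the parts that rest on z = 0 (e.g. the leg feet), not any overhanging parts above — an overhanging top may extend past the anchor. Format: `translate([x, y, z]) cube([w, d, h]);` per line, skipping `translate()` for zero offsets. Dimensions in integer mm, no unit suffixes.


translate([372, 228, 0]) cube([65, 65, 493]);
translate([372, 1540, 0]) cube([65, 65, 493]);
translate([2357, 228, 0]) cube([65, 65, 493]);
translate([2357, 1540, 0]) cube([65, 65, 493]);
translate([437, 228, 277]) cube([1920, 28, 176]);
translate([437, 1577, 277]) cube([1920, 28, 176]);
translate([372, 293, 277]) cube([28, 1247, 176]);
translate([2394, 293, 277]) cube([28, 1247, 176]);
translate([507, 228, 453]) cube([72, 1377, 20]);
translate([649, 228, 453]) cube([72, 1377, 20]);
translate([791, 228, 453]) cube([72, 1377, 20]);
translate([933, 228, 453]) cube([72, 1377, 20]);
translate([1075, 228, 453]) cube([72, 1377, 20]);
translate([1217, 228, 453]) cube([72, 1377, 20]);
translate([1359, 228, 453]) cube([72, 1377, 20]);
translate([1501, 228, 453]) cube([72, 1377, 20]);
translate([1643, 228, 453]) cube([72, 1377, 20]);
translate([1785, 228, 453]) cube([72, 1377, 20]);
translate([1927, 228, 453]) cube([72, 1377, 20]);
translate([2069, 228, 453]) cube([72, 1377, 20]);
translate([2211, 228, 453]) cube([72, 1377, 20]);


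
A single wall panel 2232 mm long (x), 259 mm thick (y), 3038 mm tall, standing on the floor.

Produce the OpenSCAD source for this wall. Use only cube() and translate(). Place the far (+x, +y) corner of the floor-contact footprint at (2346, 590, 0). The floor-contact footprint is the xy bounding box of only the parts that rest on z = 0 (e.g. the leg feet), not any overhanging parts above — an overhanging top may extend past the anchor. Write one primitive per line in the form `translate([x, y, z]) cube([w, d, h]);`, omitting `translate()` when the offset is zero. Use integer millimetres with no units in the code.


translate([114, 331, 0]) cube([2232, 259, 3038]);


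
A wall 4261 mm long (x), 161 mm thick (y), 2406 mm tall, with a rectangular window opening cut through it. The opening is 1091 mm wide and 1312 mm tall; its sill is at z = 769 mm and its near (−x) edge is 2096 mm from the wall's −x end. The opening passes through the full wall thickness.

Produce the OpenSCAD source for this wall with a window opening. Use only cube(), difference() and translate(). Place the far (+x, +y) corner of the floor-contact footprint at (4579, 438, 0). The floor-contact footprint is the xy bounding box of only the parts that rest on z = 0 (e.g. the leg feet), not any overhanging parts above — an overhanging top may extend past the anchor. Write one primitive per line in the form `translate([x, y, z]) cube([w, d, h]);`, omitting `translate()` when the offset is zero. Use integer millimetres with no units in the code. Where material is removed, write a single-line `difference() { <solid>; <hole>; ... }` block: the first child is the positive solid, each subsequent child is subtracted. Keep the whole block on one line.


difference() { translate([318, 277, 0]) cube([4261, 161, 2406]); translate([2414, 277, 769]) cube([1091, 161, 1312]); }


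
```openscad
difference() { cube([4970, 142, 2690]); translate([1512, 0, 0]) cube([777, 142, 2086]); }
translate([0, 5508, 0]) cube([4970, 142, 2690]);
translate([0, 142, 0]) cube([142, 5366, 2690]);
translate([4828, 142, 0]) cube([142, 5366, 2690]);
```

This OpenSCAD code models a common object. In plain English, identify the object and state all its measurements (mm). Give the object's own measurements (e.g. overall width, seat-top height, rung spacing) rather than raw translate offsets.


A single room: four walls, each 2690 mm tall and 142 mm thick, enclosing an outside footprint 4970×5650 mm (x × y), no floor or roof. The front and back walls (−y and +y sides) run the full x-width; the side walls fit between their inner faces. A door opening 777 mm wide and 2086 mm tall is cut through the front wall from the floor up, its −x edge 1512 mm from the wall's −x end.


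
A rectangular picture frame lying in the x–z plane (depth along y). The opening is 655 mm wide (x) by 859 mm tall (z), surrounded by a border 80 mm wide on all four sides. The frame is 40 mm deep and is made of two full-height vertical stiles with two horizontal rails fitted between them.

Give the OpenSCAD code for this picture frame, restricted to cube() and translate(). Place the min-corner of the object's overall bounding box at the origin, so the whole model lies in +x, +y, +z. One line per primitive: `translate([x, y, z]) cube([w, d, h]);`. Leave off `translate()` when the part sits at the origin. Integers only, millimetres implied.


cube([80, 40, 1019]);
translate([735, 0, 0]) cube([80, 40, 1019]);
translate([80, 0, 0]) cube([655, 40, 80]);
translate([80, 0, 939]) cube([655, 40, 80]);


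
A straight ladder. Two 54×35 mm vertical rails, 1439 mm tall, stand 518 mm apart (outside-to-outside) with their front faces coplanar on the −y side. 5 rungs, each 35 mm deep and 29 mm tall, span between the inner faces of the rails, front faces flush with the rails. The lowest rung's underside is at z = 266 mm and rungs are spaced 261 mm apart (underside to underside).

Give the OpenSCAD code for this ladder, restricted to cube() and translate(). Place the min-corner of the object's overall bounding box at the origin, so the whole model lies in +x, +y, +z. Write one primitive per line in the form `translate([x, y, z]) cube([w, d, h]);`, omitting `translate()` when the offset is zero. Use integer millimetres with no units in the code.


cube([54, 35, 1439]);
translate([464, 0, 0]) cube([54, 35, 1439]);
translate([54, 0, 266]) cube([410, 35, 29]);
translate([54, 0, 527]) cube([410, 35, 29]);
translate([54, 0, 788]) cube([410, 35, 29]);
translate([54, 0, 1049]) cube([410, 35, 29]);
translate([54, 0, 1310]) cube([410, 35, 29]);


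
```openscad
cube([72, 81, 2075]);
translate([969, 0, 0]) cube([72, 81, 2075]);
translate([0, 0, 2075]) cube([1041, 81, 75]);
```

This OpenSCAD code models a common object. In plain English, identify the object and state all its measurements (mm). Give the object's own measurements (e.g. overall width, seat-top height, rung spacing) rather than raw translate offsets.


A door frame. The clear opening is 897 mm wide and 2075 mm high. Two 72 mm wide jambs, 81 mm deep, stand either side of the opening from the floor to the top of the opening. A 75 mm thick head sits across the top of both jambs, spanning the full outside width of the frame.


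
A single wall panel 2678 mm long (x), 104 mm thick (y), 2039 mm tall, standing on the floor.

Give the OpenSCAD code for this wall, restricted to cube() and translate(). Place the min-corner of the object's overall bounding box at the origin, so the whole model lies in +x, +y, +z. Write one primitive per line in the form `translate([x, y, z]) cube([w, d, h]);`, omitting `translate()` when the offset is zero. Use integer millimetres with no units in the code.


cube([2678, 104, 2039]);


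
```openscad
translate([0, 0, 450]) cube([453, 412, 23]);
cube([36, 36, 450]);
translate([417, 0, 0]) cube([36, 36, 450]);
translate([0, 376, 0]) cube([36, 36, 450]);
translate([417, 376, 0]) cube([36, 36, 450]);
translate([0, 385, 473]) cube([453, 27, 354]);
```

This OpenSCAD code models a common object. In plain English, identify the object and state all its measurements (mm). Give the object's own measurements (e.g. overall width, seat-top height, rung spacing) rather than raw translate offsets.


A chair. The seat is a 453×412×23 mm slab with its top at z = 473 mm, on four 36×36 mm corner legs (flush with the seat edges, standing on z = 0). A flat backrest 27 mm thick, 354 mm tall, spans the full seat width and rises from the seat top along its +y edge, rear face flush with the rear of the seat.


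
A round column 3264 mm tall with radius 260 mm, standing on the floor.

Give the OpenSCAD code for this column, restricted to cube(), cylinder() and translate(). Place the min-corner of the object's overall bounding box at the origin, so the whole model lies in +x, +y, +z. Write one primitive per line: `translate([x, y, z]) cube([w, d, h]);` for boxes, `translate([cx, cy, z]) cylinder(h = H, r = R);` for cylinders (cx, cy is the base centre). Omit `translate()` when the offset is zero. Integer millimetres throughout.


translate([260, 260, 0]) cylinder(h = 3264, r = 260);


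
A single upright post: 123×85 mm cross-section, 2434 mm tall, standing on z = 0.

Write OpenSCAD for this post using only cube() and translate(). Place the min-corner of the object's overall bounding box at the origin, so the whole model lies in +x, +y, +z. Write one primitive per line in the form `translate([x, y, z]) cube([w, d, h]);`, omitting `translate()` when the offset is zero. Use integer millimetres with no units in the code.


cube([123, 85, 2434]);


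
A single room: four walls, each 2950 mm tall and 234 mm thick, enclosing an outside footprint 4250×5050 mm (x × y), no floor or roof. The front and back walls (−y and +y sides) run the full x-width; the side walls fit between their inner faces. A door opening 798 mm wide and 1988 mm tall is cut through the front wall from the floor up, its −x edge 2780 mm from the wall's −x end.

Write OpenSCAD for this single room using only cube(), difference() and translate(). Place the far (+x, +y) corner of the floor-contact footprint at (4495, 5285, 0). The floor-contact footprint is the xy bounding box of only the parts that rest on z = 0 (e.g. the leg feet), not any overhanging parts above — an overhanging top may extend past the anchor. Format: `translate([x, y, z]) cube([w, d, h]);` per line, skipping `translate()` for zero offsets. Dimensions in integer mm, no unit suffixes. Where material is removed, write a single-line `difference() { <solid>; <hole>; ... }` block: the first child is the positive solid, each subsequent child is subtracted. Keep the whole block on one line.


difference() { translate([245, 235, 0]) cube([4250, 234, 2950]); translate([3025, 235, 0]) cube([798, 234, 1988]); }
translate([245, 5051, 0]) cube([4250, 234, 2950]);
translate([245, 469, 0]) cube([234, 4582, 2950]);
translate([4261, 469, 0]) cube([234, 4582, 2950]);


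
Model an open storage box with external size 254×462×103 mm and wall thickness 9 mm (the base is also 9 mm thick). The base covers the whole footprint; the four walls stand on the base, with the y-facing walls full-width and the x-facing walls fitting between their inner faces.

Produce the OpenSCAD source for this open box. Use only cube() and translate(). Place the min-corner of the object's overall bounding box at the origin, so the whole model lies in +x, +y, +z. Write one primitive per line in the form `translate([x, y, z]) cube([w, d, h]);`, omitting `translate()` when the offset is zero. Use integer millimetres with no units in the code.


cube([254, 462, 9]);
translate([0, 0, 9]) cube([254, 9, 94]);
translate([0, 453, 9]) cube([254, 9, 94]);
translate([0, 9, 9]) cube([9, 444, 94]);
translate([245, 9, 9]) cube([9, 444, 94]);


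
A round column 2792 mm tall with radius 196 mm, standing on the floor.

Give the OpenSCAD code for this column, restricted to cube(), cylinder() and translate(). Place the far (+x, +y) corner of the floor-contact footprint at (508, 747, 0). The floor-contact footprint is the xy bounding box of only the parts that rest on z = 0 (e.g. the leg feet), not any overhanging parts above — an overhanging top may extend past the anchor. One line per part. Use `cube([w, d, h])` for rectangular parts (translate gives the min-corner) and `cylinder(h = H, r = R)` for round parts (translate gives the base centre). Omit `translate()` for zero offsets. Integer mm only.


translate([312, 551, 0]) cylinder(h = 2792, r = 196);


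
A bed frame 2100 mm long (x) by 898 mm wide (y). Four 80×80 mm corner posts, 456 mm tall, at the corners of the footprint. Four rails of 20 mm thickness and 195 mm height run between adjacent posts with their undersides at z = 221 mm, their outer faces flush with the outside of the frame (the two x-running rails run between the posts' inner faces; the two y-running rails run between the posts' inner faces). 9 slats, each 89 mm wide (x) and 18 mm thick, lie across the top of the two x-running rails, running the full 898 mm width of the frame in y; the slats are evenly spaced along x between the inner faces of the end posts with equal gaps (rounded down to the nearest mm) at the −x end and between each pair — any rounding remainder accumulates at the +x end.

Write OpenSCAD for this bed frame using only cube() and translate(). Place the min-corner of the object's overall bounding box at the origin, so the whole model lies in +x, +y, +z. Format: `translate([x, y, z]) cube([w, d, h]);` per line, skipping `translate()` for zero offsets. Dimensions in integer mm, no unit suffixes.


cube([80, 80, 456]);
translate([0, 818, 0]) cube([80, 80, 456]);
translate([2020, 0, 0]) cube([80, 80, 456]);
translate([2020, 818, 0]) cube([80, 80, 456]);
translate([80, 0, 221]) cube([1940, 20, 195]);
translate([80, 878, 221]) cube([1940, 20, 195]);
translate([0, 80, 221]) cube([20, 738, 195]);
translate([2080, 80, 221]) cube([20, 738, 195]);
translate([193, 0, 416]) cube([89, 898, 18]);
translate([395, 0, 416]) cube([89, 898, 18]);
translate([597, 0, 416]) cube([89, 898, 18]);
translate([799, 0, 416]) cube([89, 898, 18]);
translate([1001, 0, 416]) cube([89, 898, 18]);
translate([1203, 0, 416]) cube([89, 898, 18]);
translate([1405, 0, 416]) cube([89, 898, 18]);
translate([1607, 0, 416]) cube([89, 898, 18]);
translate([1809, 0, 416]) cube([89, 898, 18]);


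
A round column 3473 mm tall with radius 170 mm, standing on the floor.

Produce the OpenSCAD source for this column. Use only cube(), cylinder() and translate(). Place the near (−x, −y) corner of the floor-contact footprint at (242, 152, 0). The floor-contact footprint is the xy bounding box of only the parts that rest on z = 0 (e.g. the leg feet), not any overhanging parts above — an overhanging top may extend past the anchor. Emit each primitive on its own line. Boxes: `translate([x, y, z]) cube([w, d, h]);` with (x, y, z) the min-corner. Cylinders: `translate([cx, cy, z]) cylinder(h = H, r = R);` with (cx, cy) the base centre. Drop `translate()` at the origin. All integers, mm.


translate([412, 322, 0]) cylinder(h = 3473, r = 170);


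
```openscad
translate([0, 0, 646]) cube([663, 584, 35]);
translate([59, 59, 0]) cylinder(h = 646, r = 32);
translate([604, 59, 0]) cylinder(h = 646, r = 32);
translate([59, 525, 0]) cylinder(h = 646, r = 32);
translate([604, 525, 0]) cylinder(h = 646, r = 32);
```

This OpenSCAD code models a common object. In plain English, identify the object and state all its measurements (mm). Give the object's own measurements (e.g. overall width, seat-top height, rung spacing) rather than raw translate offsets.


A rectangular dining table. The top is 663×584×35 mm with its upper surface at z = 681 mm. It stands on four round legs of 64 mm diameter, each leg's bounding box inset 27 mm from the nearest pair of top edges, running from the floor to the underside of the top.


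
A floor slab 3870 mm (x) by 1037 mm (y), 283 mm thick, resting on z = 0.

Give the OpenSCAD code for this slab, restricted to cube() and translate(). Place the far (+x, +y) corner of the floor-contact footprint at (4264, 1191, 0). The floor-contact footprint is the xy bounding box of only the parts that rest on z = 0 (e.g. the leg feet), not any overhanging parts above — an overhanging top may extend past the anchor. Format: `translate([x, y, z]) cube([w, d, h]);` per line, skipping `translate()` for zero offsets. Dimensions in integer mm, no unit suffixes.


translate([394, 154, 0]) cube([3870, 1037, 283]);


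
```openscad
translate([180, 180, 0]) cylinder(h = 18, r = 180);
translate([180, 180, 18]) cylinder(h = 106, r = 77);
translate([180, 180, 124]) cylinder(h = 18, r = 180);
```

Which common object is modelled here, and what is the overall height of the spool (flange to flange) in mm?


A spool. The overall height is 142 mm.

Three coaxial cylinders, large–small–large — a spool. Two 18 mm flanges and a 106 mm core give 18 + 106 + 18 = 142 mm.


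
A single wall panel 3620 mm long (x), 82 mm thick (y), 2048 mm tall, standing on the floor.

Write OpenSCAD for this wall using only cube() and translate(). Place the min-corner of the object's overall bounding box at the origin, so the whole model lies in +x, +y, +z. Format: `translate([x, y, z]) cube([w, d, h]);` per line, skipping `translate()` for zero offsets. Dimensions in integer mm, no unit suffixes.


cube([3620, 82, 2048]);


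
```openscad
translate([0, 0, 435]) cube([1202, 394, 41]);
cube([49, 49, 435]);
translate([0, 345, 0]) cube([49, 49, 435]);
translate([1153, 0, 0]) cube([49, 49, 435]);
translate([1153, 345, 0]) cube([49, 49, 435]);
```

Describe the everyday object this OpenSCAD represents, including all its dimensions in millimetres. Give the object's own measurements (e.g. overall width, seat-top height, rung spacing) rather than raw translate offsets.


A bench: a 1202×394 mm seat slab, 41 mm thick, top at z = 476 mm, on four 49×49 mm square legs flush with the seat corners and standing on z = 0.


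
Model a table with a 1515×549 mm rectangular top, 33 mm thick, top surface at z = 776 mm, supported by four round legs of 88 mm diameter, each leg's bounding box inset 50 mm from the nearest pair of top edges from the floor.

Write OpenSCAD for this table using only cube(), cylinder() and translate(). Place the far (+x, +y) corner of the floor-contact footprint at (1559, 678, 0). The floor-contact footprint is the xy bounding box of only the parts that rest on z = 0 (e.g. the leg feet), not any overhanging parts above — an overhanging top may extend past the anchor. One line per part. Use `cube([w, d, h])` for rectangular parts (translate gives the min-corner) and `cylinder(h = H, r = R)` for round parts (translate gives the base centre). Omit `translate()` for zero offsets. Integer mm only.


translate([94, 179, 743]) cube([1515, 549, 33]);
translate([188, 273, 0]) cylinder(h = 743, r = 44);
translate([1515, 273, 0]) cylinder(h = 743, r = 44);
translate([188, 634, 0]) cylinder(h = 743, r = 44);
translate([1515, 634, 0]) cylinder(h = 743, r = 44);


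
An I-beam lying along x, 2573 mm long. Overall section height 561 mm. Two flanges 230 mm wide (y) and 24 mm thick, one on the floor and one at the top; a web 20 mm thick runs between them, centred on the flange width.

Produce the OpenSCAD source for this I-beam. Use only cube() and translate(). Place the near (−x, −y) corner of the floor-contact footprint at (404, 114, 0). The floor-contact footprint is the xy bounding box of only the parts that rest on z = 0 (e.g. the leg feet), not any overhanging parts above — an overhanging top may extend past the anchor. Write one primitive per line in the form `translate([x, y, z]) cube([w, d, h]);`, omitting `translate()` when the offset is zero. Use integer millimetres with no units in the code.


translate([404, 114, 0]) cube([2573, 230, 24]);
translate([404, 219, 24]) cube([2573, 20, 513]);
translate([404, 114, 537]) cube([2573, 230, 24]);


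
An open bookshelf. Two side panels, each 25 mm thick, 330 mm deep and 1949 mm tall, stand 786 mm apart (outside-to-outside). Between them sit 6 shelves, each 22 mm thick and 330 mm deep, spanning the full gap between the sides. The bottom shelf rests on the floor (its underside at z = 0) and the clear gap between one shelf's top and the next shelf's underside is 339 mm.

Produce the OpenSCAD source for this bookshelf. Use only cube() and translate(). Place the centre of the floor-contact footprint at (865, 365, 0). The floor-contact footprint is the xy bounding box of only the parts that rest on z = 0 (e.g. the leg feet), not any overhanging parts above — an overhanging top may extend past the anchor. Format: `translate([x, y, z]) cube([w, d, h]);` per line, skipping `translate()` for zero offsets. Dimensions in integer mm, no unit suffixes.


translate([472, 200, 0]) cube([25, 330, 1949]);
translate([1233, 200, 0]) cube([25, 330, 1949]);
translate([497, 200, 0]) cube([736, 330, 22]);
translate([497, 200, 361]) cube([736, 330, 22]);
translate([497, 200, 722]) cube([736, 330, 22]);
translate([497, 200, 1083]) cube([736, 330, 22]);
translate([497, 200, 1444]) cube([736, 330, 22]);
translate([497, 200, 1805]) cube([736, 330, 22]);


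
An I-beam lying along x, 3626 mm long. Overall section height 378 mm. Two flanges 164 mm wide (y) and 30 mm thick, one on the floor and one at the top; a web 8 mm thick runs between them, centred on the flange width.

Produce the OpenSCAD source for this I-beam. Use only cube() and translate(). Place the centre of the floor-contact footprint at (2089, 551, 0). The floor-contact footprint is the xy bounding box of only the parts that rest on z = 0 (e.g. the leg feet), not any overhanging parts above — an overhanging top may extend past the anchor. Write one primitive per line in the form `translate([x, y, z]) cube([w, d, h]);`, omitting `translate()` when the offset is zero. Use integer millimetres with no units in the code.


translate([276, 469, 0]) cube([3626, 164, 30]);
translate([276, 547, 30]) cube([3626, 8, 318]);
translate([276, 469, 348]) cube([3626, 164, 30]);


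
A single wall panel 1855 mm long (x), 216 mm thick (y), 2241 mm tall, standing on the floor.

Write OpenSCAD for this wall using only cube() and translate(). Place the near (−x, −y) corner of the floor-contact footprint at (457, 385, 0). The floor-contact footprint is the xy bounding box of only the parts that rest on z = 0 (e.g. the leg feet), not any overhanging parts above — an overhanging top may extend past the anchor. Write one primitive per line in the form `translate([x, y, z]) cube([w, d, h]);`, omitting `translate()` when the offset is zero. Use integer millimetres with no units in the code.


translate([457, 385, 0]) cube([1855, 216, 2241]);


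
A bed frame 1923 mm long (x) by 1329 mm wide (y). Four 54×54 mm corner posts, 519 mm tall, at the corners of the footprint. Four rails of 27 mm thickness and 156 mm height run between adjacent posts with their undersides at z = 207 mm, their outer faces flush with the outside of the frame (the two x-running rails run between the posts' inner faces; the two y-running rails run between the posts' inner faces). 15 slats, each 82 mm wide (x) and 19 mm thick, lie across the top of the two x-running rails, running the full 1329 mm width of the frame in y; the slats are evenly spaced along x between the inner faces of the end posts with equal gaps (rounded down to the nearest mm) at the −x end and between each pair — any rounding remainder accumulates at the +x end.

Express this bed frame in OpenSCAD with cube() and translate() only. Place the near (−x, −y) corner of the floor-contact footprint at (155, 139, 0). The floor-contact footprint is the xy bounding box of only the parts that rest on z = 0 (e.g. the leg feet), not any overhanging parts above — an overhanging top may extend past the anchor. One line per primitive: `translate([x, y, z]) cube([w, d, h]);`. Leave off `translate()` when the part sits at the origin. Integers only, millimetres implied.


translate([155, 139, 0]) cube([54, 54, 519]);
translate([155, 1414, 0]) cube([54, 54, 519]);
translate([2024, 139, 0]) cube([54, 54, 519]);
translate([2024, 1414, 0]) cube([54, 54, 519]);
translate([209, 139, 207]) cube([1815, 27, 156]);
translate([209, 1441, 207]) cube([1815, 27, 156]);
translate([155, 193, 207]) cube([27, 1221, 156]);
translate([2051, 193, 207]) cube([27, 1221, 156]);
translate([245, 139, 363]) cube([82, 1329, 19]);
translate([363, 139, 363]) cube([82, 1329, 19]);
translate([481, 139, 363]) cube([82, 1329, 19]);
translate([599, 139, 363]) cube([82, 1329, 19]);
translate([717, 139, 363]) cube([82, 1329, 19]);
translate([835, 139, 363]) cube([82, 1329, 19]);
translate([953, 139, 363]) cube([82, 1329, 19]);
translate([1071, 139, 363]) cube([82, 1329, 19]);
translate([1189, 139, 363]) cube([82, 1329, 19]);
translate([1307, 139, 363]) cube([82, 1329, 19]);
translate([1425, 139, 363]) cube([82, 1329, 19]);
translate([1543, 139, 363]) cube([82, 1329, 19]);
translate([1661, 139, 363]) cube([82, 1329, 19]);
translate([1779, 139, 363]) cube([82, 1329, 19]);
translate([1897, 139, 363]) cube([82, 1329, 19]);


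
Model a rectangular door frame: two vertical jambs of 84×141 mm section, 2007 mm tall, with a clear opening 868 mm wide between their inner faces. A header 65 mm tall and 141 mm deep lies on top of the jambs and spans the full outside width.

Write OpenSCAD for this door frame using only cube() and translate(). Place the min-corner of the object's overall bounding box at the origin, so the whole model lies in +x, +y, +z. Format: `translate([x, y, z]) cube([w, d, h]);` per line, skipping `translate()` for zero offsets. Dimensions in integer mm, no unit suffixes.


cube([84, 141, 2007]);
translate([952, 0, 0]) cube([84, 141, 2007]);
translate([0, 0, 2007]) cube([1036, 141, 65]);


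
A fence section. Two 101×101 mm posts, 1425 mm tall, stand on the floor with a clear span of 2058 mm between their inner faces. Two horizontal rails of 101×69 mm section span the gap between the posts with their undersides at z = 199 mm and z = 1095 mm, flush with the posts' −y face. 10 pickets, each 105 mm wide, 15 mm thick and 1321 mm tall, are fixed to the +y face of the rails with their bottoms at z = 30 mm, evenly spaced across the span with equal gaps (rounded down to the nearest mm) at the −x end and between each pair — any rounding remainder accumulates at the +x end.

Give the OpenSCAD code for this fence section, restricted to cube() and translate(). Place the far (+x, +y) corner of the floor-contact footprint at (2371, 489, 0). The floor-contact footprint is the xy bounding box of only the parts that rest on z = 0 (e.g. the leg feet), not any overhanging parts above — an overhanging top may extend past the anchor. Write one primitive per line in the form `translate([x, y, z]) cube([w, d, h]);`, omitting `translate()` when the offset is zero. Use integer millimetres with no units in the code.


translate([111, 388, 0]) cube([101, 101, 1425]);
translate([2270, 388, 0]) cube([101, 101, 1425]);
translate([212, 388, 199]) cube([2058, 101, 69]);
translate([212, 388, 1095]) cube([2058, 101, 69]);
translate([303, 489, 30]) cube([105, 15, 1321]);
translate([499, 489, 30]) cube([105, 15, 1321]);
translate([695, 489, 30]) cube([105, 15, 1321]);
translate([891, 489, 30]) cube([105, 15, 1321]);
translate([1087, 489, 30]) cube([105, 15, 1321]);
translate([1283, 489, 30]) cube([105, 15, 1321]);
translate([1479, 489, 30]) cube([105, 15, 1321]);
translate([1675, 489, 30]) cube([105, 15, 1321]);
translate([1871, 489, 30]) cube([105, 15, 1321]);
translate([2067, 489, 30]) cube([105, 15, 1321]);


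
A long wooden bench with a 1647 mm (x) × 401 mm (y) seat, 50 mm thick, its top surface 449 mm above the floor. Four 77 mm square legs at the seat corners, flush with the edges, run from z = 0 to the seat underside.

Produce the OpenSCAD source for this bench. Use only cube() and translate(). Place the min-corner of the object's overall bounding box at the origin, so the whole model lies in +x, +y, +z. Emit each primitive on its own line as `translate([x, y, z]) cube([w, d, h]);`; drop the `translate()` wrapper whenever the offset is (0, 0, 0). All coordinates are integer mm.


translate([0, 0, 399]) cube([1647, 401, 50]);
cube([77, 77, 399]);
translate([0, 324, 0]) cube([77, 77, 399]);
translate([1570, 0, 0]) cube([77, 77, 399]);
translate([1570, 324, 0]) cube([77, 77, 399]);


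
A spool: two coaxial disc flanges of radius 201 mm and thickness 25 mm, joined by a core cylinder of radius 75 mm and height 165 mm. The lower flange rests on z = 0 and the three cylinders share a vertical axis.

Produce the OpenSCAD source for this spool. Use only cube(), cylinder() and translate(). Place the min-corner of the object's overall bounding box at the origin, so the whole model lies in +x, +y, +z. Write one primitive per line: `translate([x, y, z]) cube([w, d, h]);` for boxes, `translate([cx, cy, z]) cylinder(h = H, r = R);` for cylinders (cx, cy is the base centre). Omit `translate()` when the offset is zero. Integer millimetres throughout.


translate([201, 201, 0]) cylinder(h = 25, r = 201);
translate([201, 201, 25]) cylinder(h = 165, r = 75);
translate([201, 201, 190]) cylinder(h = 25, r = 201);


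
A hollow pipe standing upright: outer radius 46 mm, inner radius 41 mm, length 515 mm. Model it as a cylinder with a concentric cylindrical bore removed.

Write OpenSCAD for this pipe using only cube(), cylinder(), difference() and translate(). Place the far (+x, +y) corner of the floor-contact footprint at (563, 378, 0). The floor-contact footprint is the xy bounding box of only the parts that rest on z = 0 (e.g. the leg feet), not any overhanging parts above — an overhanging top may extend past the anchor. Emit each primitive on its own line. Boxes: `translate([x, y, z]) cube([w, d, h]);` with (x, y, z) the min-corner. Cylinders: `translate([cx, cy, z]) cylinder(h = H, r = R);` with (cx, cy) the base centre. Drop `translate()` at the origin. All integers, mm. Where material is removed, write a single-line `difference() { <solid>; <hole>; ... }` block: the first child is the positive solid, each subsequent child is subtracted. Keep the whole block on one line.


difference() { translate([517, 332, 0]) cylinder(h = 515, r = 46); translate([517, 332, 0]) cylinder(h = 515, r = 41); }


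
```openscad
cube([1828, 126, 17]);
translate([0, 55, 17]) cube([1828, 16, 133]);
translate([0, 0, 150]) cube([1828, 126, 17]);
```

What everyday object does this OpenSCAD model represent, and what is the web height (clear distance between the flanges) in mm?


An I-beam. The web height is 133 mm.

Two wide flanges with a thin centred web — an I-beam. Overall 167 mm minus two 17 mm flanges gives a web of 167 − 2·17 = 133 mm.


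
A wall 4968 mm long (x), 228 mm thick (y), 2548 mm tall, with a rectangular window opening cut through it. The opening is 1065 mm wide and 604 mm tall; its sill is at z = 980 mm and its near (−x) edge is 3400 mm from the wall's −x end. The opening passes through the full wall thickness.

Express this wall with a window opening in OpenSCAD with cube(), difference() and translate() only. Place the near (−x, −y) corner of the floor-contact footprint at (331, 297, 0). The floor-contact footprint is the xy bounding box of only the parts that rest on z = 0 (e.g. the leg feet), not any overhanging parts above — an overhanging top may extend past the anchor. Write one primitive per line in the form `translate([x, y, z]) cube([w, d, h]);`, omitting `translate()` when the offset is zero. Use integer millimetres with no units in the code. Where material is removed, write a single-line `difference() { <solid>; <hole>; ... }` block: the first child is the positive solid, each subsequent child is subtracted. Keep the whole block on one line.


difference() { translate([331, 297, 0]) cube([4968, 228, 2548]); translate([3731, 297, 980]) cube([1065, 228, 604]); }


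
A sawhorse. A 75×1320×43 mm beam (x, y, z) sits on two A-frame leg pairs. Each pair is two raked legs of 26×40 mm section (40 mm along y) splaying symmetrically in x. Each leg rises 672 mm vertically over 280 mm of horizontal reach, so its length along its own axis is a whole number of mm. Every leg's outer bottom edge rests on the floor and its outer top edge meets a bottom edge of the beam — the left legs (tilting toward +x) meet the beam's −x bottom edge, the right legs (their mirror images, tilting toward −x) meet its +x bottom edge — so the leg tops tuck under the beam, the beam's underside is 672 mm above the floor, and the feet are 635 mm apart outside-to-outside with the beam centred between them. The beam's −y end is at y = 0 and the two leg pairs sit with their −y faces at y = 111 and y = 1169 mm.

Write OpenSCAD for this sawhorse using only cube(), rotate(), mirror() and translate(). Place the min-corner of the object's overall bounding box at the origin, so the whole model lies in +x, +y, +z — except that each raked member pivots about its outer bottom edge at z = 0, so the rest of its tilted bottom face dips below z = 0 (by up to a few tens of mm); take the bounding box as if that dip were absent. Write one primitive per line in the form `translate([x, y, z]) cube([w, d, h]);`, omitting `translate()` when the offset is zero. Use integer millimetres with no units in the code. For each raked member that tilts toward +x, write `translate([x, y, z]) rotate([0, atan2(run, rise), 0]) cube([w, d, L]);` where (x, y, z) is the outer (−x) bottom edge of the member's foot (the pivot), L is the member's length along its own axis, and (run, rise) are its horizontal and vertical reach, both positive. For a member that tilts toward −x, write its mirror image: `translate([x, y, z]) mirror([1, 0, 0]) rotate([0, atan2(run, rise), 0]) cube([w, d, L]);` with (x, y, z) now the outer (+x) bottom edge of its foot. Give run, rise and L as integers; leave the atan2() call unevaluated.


translate([280, 0, 672]) cube([75, 1320, 43]);
translate([0, 111, 0]) rotate([0, atan2(280, 672), 0]) cube([26, 40, 728]);
translate([635, 111, 0]) mirror([1, 0, 0]) rotate([0, atan2(280, 672), 0]) cube([26, 40, 728]);
translate([0, 1169, 0]) rotate([0, atan2(280, 672), 0]) cube([26, 40, 728]);
translate([635, 1169, 0]) mirror([1, 0, 0]) rotate([0, atan2(280, 672), 0]) cube([26, 40, 728]);
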